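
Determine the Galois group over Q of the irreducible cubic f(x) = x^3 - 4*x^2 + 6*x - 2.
Gal(K/Q) = S_3 (symmetric group of order 6)

Compute the discriminant of x^3 + (-4)*x^2 + (6)*x + (-2): Δ = -44. Since Δ is not a rational square, the Galois group is not contained in A_3; it must be the full S_3 (irreducibility of the cubic rules out anything smaller).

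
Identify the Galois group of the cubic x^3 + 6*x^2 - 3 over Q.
Gal(K/Q) = S_3 (symmetric group of order 6)

Compute the discriminant of x^3 + (6)*x^2 + (0)*x + (-3): Δ = 2349. Since Δ is not a rational square, the Galois group is not contained in A_3; it must be the full S_3 (irreducibility of the cubic rules out anything smaller).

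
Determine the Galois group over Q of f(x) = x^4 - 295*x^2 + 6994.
Gal(K/Q) = V_4 (Klein four-group, Z/2Z × Z/2Z)

f factors as (x^2 - 269)(x^2 - 26), so the splitting field is K = Q(sqrt(269), sqrt(26)). The elements 269, 26, 6994 are all non-squares in Q, so sqrt(269) and sqrt(26) generate independent quadratic extensions. Thus [K:Q] = 4 and Gal(K/Q) is generated by the two order-2 automorphisms sqrt(269) ↦ -sqrt(269) and sqrt(26) ↦ -sqrt(26), giving V_4.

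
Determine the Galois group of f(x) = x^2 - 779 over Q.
Gal(K/Q) = Z/2Z (cyclic of order 2)

x^2 - 779 is irreducible over Q since 779 is not a rational square. The splitting field Q(sqrt(779)) has degree 2 over Q, and its unique nontrivial automorphism is sqrt(779) ↦ -sqrt(779). Hence Gal(Q(sqrt(779))/Q) = Z/2Z.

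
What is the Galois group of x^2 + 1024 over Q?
Gal(K/Q) = Z/2Z (cyclic of order 2)

x^2 + 1024 is irreducible over Q since -1024 is not a rational square. The splitting field Q(sqrt(-1024)) has degree 2 over Q, and its unique nontrivial automorphism is sqrt(-1024) ↦ -sqrt(-1024). Hence Gal(Q(sqrt(-1024))/Q) = Z/2Z.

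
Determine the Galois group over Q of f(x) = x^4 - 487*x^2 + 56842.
Gal(K/Q) = V_4 (Klein four-group, Z/2Z × Z/2Z)

f factors as (x^2 - 293)(x^2 - 194), so the splitting field is K = Q(sqrt(293), sqrt(194)). The elements 293, 194, 56842 are all non-squares in Q, so sqrt(293) and sqrt(194) generate independent quadratic extensions. Thus [K:Q] = 4 and Gal(K/Q) is generated by the two order-2 automorphisms sqrt(293) ↦ -sqrt(293) and sqrt(194) ↦ -sqrt(194), giving V_4.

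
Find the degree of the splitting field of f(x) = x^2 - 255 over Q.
[K:Q] = 2

The polynomial x^2 - 255 is irreducible over Q since 255 is not a perfect square. Its splitting field is Q(sqrt(255)), which has degree 2 over Q.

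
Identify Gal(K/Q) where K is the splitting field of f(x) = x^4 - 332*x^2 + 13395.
Gal(K/Q) = V_4 (Klein four-group, Z/2Z × Z/2Z)

f factors as (x^2 - 47)(x^2 - 285), so the splitting field is K = Q(sqrt(47), sqrt(285)). The elements 47, 285, 13395 are all non-squares in Q, so sqrt(47) and sqrt(285) generate independent quadratic extensions. Thus [K:Q] = 4 and Gal(K/Q) is generated by the two order-2 automorphisms sqrt(47) ↦ -sqrt(47) and sqrt(285) ↦ -sqrt(285), giving V_4.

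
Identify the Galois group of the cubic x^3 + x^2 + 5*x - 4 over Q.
Gal(K/Q) = S_3 (symmetric group of order 6)

Compute the discriminant of x^3 + (1)*x^2 + (5)*x + (-4): Δ = -1251. Since Δ is not a rational square, the Galois group is not contained in A_3; it must be the full S_3 (irreducibility of the cubic rules out anything smaller).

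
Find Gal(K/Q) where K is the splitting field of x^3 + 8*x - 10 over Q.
Gal(K/Q) = S_3 (symmetric group of order 6)

Compute the discriminant of x^3 + (0)*x^2 + (8)*x + (-10): Δ = -4748. Since Δ is not a rational square, the Galois group is not contained in A_3; it must be the full S_3 (irreducibility of the cubic rules out anything smaller).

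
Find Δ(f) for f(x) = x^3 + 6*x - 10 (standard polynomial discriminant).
Δ = -3564

For a depressed cubic x^3 + p x + q the discriminant is Δ = -4 p^3 - 27 q^2 = -4*(6)^3 - 27*(-10)^2 = -864 - 2700 = -3564.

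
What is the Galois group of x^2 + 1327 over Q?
Gal(K/Q) = Z/2Z (cyclic of order 2)

x^2 + 1327 is irreducible over Q since -1327 is not a rational square. The splitting field Q(sqrt(-1327)) has degree 2 over Q, and its unique nontrivial automorphism is sqrt(-1327) ↦ -sqrt(-1327). Hence Gal(Q(sqrt(-1327))/Q) = Z/2Z.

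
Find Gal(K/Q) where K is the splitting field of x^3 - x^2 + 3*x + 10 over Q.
Gal(K/Q) = S_3 (symmetric group of order 6)

Compute the discriminant of x^3 + (-1)*x^2 + (3)*x + (10): Δ = -3299. Since Δ is not a rational square, the Galois group is not contained in A_3; it must be the full S_3 (irreducibility of the cubic rules out anything smaller).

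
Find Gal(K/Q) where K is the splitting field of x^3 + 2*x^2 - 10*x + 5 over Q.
Gal(K/Q) = S_3 (symmetric group of order 6)

Compute the discriminant of x^3 + (2)*x^2 + (-10)*x + (5): Δ = 1765. Since Δ is not a rational square, the Galois group is not contained in A_3; it must be the full S_3 (irreducibility of the cubic rules out anything smaller).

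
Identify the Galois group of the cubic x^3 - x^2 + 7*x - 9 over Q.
Gal(K/Q) = S_3 (symmetric group of order 6)

Compute the discriminant of x^3 + (-1)*x^2 + (7)*x + (-9): Δ = -2412. Since Δ is not a rational square, the Galois group is not contained in A_3; it must be the full S_3 (irreducibility of the cubic rules out anything smaller).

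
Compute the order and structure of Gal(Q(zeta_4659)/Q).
|Gal(Q(zeta_4659)/Q)| = phi(4659) = 3104; group ≅ (Z/4659Z)^* ≅ Z/2Z × Z/1552Z

The n-th cyclotomic polynomial Φ_4659(x) is the minimal polynomial of zeta_4659 over Q and has degree phi(4659) = 3104. So Q(zeta_4659) is a degree-3104 Galois extension with Galois group (Z/4659Z)^*. By CRT, (Z/4659Z)^* ≅ (Z/3Z)^* × (Z/1553Z)^*. Each prime-power unit group is (Z/3Z)^* ≅ Z/2Z; (Z/1553Z)^* ≅ Z/1552Z. Hence Gal(Q(zeta_4659)/Q) ≅ Z/2Z × Z/1552Z.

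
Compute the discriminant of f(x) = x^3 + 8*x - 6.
Δ = -3020

For a depressed cubic x^3 + p x + q the discriminant is Δ = -4 p^3 - 27 q^2 = -4*(8)^3 - 27*(-6)^2 = -2048 - 972 = -3020.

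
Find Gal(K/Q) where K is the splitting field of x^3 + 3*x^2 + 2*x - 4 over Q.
Gal(K/Q) = S_3 (symmetric group of order 6)

Compute the discriminant of x^3 + (3)*x^2 + (2)*x + (-4): Δ = -428. Since Δ is not a rational square, the Galois group is not contained in A_3; it must be the full S_3 (irreducibility of the cubic rules out anything smaller).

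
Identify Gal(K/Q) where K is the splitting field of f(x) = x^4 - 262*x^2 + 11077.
Gal(K/Q) = V_4 (Klein four-group, Z/2Z × Z/2Z)

f factors as (x^2 - 209)(x^2 - 53), so the splitting field is K = Q(sqrt(209), sqrt(53)). The elements 209, 53, 11077 are all non-squares in Q, so sqrt(209) and sqrt(53) generate independent quadratic extensions. Thus [K:Q] = 4 and Gal(K/Q) is generated by the two order-2 automorphisms sqrt(209) ↦ -sqrt(209) and sqrt(53) ↦ -sqrt(53), giving V_4.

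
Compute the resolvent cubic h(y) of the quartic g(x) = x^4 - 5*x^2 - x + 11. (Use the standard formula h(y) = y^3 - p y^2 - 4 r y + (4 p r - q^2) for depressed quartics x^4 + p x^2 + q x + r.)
h(y) = y^3 + 5*y^2 - 44*y - 221

Identify coefficients: p = -5, q = -1, r = 11.
Plug into h(y) = y^3 - p y^2 - 4 r y + (4 p r - q^2):
  h(y) = y^3 - (-5) y^2 - 4*(11) y + (4*(-5)*(11) - (-1)^2)
       = y^3 + (5) y^2 + (-44) y + (-221).
Simplifying: h(y) = y^3 + 5*y^2 - 44*y - 221.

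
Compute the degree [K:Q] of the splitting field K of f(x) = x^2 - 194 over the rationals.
[K:Q] = 2

The polynomial x^2 - 194 is irreducible over Q since 194 is not a perfect square. Its splitting field is Q(sqrt(194)), which has degree 2 over Q.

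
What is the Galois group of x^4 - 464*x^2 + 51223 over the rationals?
Gal(K/Q) = V_4 (Klein four-group, Z/2Z × Z/2Z)

f factors as (x^2 - 181)(x^2 - 283), so the splitting field is K = Q(sqrt(181), sqrt(283)). The elements 181, 283, 51223 are all non-squares in Q, so sqrt(181) and sqrt(283) generate independent quadratic extensions. Thus [K:Q] = 4 and Gal(K/Q) is generated by the two order-2 automorphisms sqrt(181) ↦ -sqrt(181) and sqrt(283) ↦ -sqrt(283), giving V_4.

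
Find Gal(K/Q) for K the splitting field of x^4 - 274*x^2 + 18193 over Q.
Gal(K/Q) = V_4 (Klein four-group, Z/2Z × Z/2Z)

f factors as (x^2 - 113)(x^2 - 161), so the splitting field is K = Q(sqrt(113), sqrt(161)). The elements 113, 161, 18193 are all non-squares in Q, so sqrt(113) and sqrt(161) generate independent quadratic extensions. Thus [K:Q] = 4 and Gal(K/Q) is generated by the two order-2 automorphisms sqrt(113) ↦ -sqrt(113) and sqrt(161) ↦ -sqrt(161), giving V_4.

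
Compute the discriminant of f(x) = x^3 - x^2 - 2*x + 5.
Δ = -439

For x^3 + a x^2 + b x + c the discriminant is Δ = 18 a b c - 4 a^3 c + a^2 b^2 - 4 b^3 - 27 c^2.
Plug a = -1, b = -2, c = 5:
  18*(-1)*(-2)*(5) - 4*(-1)^3*(5) + (-1)^2*(-2)^2 - 4*(-2)^3 - 27*(5)^2
  = 180 + (20) + 4 + (32) + (-675)
  = -439.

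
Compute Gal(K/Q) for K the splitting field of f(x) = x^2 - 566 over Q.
Gal(K/Q) = Z/2Z (cyclic of order 2)

x^2 - 566 is irreducible over Q since 566 is not a rational square. The splitting field Q(sqrt(566)) has degree 2 over Q, and its unique nontrivial automorphism is sqrt(566) ↦ -sqrt(566). Hence Gal(Q(sqrt(566))/Q) = Z/2Z.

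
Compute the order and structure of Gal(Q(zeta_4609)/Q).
|Gal(Q(zeta_4609)/Q)| = phi(4609) = 4180; group ≅ (Z/4609Z)^* ≅ Z/10Z × Z/418Z

The n-th cyclotomic polynomial Φ_4609(x) is the minimal polynomial of zeta_4609 over Q and has degree phi(4609) = 4180. So Q(zeta_4609) is a degree-4180 Galois extension with Galois group (Z/4609Z)^*. By CRT, (Z/4609Z)^* ≅ (Z/11Z)^* × (Z/419Z)^*. Each prime-power unit group is (Z/11Z)^* ≅ Z/10Z; (Z/419Z)^* ≅ Z/418Z. Hence Gal(Q(zeta_4609)/Q) ≅ Z/10Z × Z/418Z.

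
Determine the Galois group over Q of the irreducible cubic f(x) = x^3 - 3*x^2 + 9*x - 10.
Gal(K/Q) = S_3 (symmetric group of order 6)

Compute the discriminant of x^3 + (-3)*x^2 + (9)*x + (-10): Δ = -1107. Since Δ is not a rational square, the Galois group is not contained in A_3; it must be the full S_3 (irreducibility of the cubic rules out anything smaller).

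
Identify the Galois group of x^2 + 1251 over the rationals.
Gal(K/Q) = Z/2Z (cyclic of order 2)

x^2 + 1251 is irreducible over Q since -1251 is not a rational square. The splitting field Q(sqrt(-1251)) has degree 2 over Q, and its unique nontrivial automorphism is sqrt(-1251) ↦ -sqrt(-1251). Hence Gal(Q(sqrt(-1251))/Q) = Z/2Z.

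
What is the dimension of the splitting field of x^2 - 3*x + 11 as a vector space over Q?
[K:Q] = 2

The discriminant of x^2 + (-3)*x + (11) is b^2 - 4c = 9 - (44) = -35. Since -35 is not a perfect square in Q, the polynomial is irreducible over Q. Its two roots generate a degree-2 extension, so [K:Q] = 2.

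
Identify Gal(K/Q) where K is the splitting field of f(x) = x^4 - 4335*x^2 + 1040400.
Gal(K/Q) = Z/2Z (cyclic of order 2)

f factors as (x^2 - 255)(x^2 - 4080), so the splitting field is K = Q(sqrt(255), sqrt(4080)). The squarefree part of 255 is 255 and the squarefree part of 4080 is also 255, so sqrt(255) and sqrt(4080) are both rational multiples of sqrt(255). Hence Q(sqrt(255)) = Q(sqrt(4080)) = Q(sqrt(255)), and the splitting field collapses to a single degree-2 extension with Galois group Z/2Z.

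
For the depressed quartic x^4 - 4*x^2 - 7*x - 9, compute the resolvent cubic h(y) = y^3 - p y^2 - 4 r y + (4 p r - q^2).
h(y) = y^3 + 4*y^2 + 36*y + 95

Identify coefficients: p = -4, q = -7, r = -9.
Plug into h(y) = y^3 - p y^2 - 4 r y + (4 p r - q^2):
  h(y) = y^3 - (-4) y^2 - 4*(-9) y + (4*(-4)*(-9) - (-7)^2)
       = y^3 + (4) y^2 + (36) y + (95).
Simplifying: h(y) = y^3 + 4*y^2 + 36*y + 95.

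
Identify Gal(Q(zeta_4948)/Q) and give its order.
|Gal(Q(zeta_4948)/Q)| = phi(4948) = 2472; group ≅ (Z/4948Z)^* ≅ Z/2Z × Z/1236Z

The n-th cyclotomic polynomial Φ_4948(x) is the minimal polynomial of zeta_4948 over Q and has degree phi(4948) = 2472. So Q(zeta_4948) is a degree-2472 Galois extension with Galois group (Z/4948Z)^*. By CRT, (Z/4948Z)^* ≅ (Z/4Z)^* × (Z/1237Z)^*. Each prime-power unit group is (Z/4Z)^* ≅ Z/2Z; (Z/1237Z)^* ≅ Z/1236Z. Hence Gal(Q(zeta_4948)/Q) ≅ Z/2Z × Z/1236Z.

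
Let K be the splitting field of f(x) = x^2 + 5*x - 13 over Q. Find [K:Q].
[K:Q] = 2

The discriminant of x^2 + (5)*x + (-13) is b^2 - 4c = 25 - (-52) = 77. Since 77 is not a perfect square in Q, the polynomial is irreducible over Q. Its two roots generate a degree-2 extension, so [K:Q] = 2.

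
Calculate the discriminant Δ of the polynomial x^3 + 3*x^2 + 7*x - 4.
Δ = -2443

For x^3 + a x^2 + b x + c the discriminant is Δ = 18 a b c - 4 a^3 c + a^2 b^2 - 4 b^3 - 27 c^2.
Plug a = 3, b = 7, c = -4:
  18*(3)*(7)*(-4) - 4*(3)^3*(-4) + (3)^2*(7)^2 - 4*(7)^3 - 27*(-4)^2
  = -1512 + (432) + 441 + (-1372) + (-432)
  = -2443.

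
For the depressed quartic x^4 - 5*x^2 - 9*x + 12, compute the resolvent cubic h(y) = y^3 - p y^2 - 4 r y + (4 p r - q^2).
h(y) = y^3 + 5*y^2 - 48*y - 321

Identify coefficients: p = -5, q = -9, r = 12.
Plug into h(y) = y^3 - p y^2 - 4 r y + (4 p r - q^2):
  h(y) = y^3 - (-5) y^2 - 4*(12) y + (4*(-5)*(12) - (-9)^2)
       = y^3 + (5) y^2 + (-48) y + (-321).
Simplifying: h(y) = y^3 + 5*y^2 - 48*y - 321.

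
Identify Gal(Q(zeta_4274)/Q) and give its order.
|Gal(Q(zeta_4274)/Q)| = phi(4274) = 2136; group ≅ (Z/4274Z)^* ≅ Z/2136Z

The n-th cyclotomic polynomial Φ_4274(x) is the minimal polynomial of zeta_4274 over Q and has degree phi(4274) = 2136. So Q(zeta_4274) is a degree-2136 Galois extension with Galois group (Z/4274Z)^*. By CRT, (Z/4274Z)^* ≅ (Z/2Z)^* × (Z/2137Z)^*. Each prime-power unit group is (Z/2Z)^* ≅ trivial group (order 1); (Z/2137Z)^* ≅ Z/2136Z. Hence Gal(Q(zeta_4274)/Q) ≅ Z/2136Z.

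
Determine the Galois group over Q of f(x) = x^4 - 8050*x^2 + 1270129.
Gal(K/Q) = Z/2Z (cyclic of order 2)

f factors as (x^2 - 7889)(x^2 - 161), so the splitting field is K = Q(sqrt(7889), sqrt(161)). The squarefree part of 7889 is 161 and the squarefree part of 161 is also 161, so sqrt(7889) and sqrt(161) are both rational multiples of sqrt(161). Hence Q(sqrt(7889)) = Q(sqrt(161)) = Q(sqrt(161)), and the splitting field collapses to a single degree-2 extension with Galois group Z/2Z.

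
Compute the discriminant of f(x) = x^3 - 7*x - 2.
Δ = 1264

For x^3 + a x^2 + b x + c the discriminant is Δ = 18 a b c - 4 a^3 c + a^2 b^2 - 4 b^3 - 27 c^2.
Plug a = 0, b = -7, c = -2:
  18*(0)*(-7)*(-2) - 4*(0)^3*(-2) + (0)^2*(-7)^2 - 4*(-7)^3 - 27*(-2)^2
  = 0 + (0) + 0 + (1372) + (-108)
  = 1264.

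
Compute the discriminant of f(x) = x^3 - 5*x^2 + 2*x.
Δ = 68

For x^3 + a x^2 + b x + c the discriminant is Δ = 18 a b c - 4 a^3 c + a^2 b^2 - 4 b^3 - 27 c^2.
Plug a = -5, b = 2, c = 0:
  18*(-5)*(2)*(0) - 4*(-5)^3*(0) + (-5)^2*(2)^2 - 4*(2)^3 - 27*(0)^2
  = 0 + (0) + 100 + (-32) + (0)
  = 68.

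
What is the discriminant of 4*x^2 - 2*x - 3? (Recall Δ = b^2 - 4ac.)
Δ = 52

For a quadratic a x^2 + b x + c the discriminant is Δ = b^2 - 4ac = (-2)^2 - 4*(4)*(-3) = 4 - (-48) = 52.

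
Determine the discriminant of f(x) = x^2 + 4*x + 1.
Δ = 12

For a quadratic a x^2 + b x + c the discriminant is Δ = b^2 - 4ac = (4)^2 - 4*(1)*(1) = 16 - (4) = 12.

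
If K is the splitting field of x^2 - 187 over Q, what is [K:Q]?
[K:Q] = 2

The polynomial x^2 - 187 is irreducible over Q since 187 is not a perfect square. Its splitting field is Q(sqrt(187)), which has degree 2 over Q.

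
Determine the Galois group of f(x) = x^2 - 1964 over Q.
Gal(K/Q) = Z/2Z (cyclic of order 2)

x^2 - 1964 is irreducible over Q since 1964 is not a rational square. The splitting field Q(sqrt(1964)) has degree 2 over Q, and its unique nontrivial automorphism is sqrt(1964) ↦ -sqrt(1964). Hence Gal(Q(sqrt(1964))/Q) = Z/2Z.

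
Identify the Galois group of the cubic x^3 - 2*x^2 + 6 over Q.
Gal(K/Q) = S_3 (symmetric group of order 6)

Compute the discriminant of x^3 + (-2)*x^2 + (0)*x + (6): Δ = -780. Since Δ is not a rational square, the Galois group is not contained in A_3; it must be the full S_3 (irreducibility of the cubic rules out anything smaller).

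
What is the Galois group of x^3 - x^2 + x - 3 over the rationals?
Gal(K/Q) = S_3 (symmetric group of order 6)

Compute the discriminant of x^3 + (-1)*x^2 + (1)*x + (-3): Δ = -204. Since Δ is not a rational square, the Galois group is not contained in A_3; it must be the full S_3 (irreducibility of the cubic rules out anything smaller).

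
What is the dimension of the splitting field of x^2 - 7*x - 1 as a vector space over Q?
[K:Q] = 2

The discriminant of x^2 + (-7)*x + (-1) is b^2 - 4c = 49 - (-4) = 53. Since 53 is not a perfect square in Q, the polynomial is irreducible over Q. Its two roots generate a degree-2 extension, so [K:Q] = 2.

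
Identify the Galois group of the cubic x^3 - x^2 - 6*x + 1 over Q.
Gal(K/Q) = S_3 (symmetric group of order 6)

Compute the discriminant of x^3 + (-1)*x^2 + (-6)*x + (1): Δ = 985. Since Δ is not a rational square, the Galois group is not contained in A_3; it must be the full S_3 (irreducibility of the cubic rules out anything smaller).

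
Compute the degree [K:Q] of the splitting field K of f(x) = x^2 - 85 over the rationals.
[K:Q] = 2

The polynomial x^2 - 85 is irreducible over Q since 85 is not a perfect square. Its splitting field is Q(sqrt(85)), which has degree 2 over Q.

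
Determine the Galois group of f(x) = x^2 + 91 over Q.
Gal(K/Q) = Z/2Z (cyclic of order 2)

x^2 + 91 is irreducible over Q since -91 is not a rational square. The splitting field Q(sqrt(-91)) has degree 2 over Q, and its unique nontrivial automorphism is sqrt(-91) ↦ -sqrt(-91). Hence Gal(Q(sqrt(-91))/Q) = Z/2Z.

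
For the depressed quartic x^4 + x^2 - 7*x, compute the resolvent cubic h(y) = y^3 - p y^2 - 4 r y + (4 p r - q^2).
h(y) = y^3 - y^2 - 49

Identify coefficients: p = 1, q = -7, r = 0.
Plug into h(y) = y^3 - p y^2 - 4 r y + (4 p r - q^2):
  h(y) = y^3 - (1) y^2 - 4*(0) y + (4*(1)*(0) - (-7)^2)
       = y^3 + (-1) y^2 + (0) y + (-49).
Simplifying: h(y) = y^3 - y^2 - 49.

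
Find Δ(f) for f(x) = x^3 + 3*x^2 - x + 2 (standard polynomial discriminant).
Δ = -419

For x^3 + a x^2 + b x + c the discriminant is Δ = 18 a b c - 4 a^3 c + a^2 b^2 - 4 b^3 - 27 c^2.
Plug a = 3, b = -1, c = 2:
  18*(3)*(-1)*(2) - 4*(3)^3*(2) + (3)^2*(-1)^2 - 4*(-1)^3 - 27*(2)^2
  = -108 + (-216) + 9 + (4) + (-108)
  = -419.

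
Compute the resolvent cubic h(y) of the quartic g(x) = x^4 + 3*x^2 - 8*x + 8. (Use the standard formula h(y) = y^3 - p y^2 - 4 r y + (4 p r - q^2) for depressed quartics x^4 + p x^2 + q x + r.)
h(y) = y^3 - 3*y^2 - 32*y + 32

Identify coefficients: p = 3, q = -8, r = 8.
Plug into h(y) = y^3 - p y^2 - 4 r y + (4 p r - q^2):
  h(y) = y^3 - (3) y^2 - 4*(8) y + (4*(3)*(8) - (-8)^2)
       = y^3 + (-3) y^2 + (-32) y + (32).
Simplifying: h(y) = y^3 - 3*y^2 - 32*y + 32.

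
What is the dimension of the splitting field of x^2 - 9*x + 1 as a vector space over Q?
[K:Q] = 2

The discriminant of x^2 + (-9)*x + (1) is b^2 - 4c = 81 - (4) = 77. Since 77 is not a perfect square in Q, the polynomial is irreducible over Q. Its two roots generate a degree-2 extension, so [K:Q] = 2.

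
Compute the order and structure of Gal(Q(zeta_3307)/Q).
|Gal(Q(zeta_3307)/Q)| = phi(3307) = 3306; group ≅ (Z/3307Z)^* ≅ Z/3306Z

The n-th cyclotomic polynomial Φ_3307(x) is the minimal polynomial of zeta_3307 over Q and has degree phi(3307) = 3306. So Q(zeta_3307) is a degree-3306 Galois extension with Galois group (Z/3307Z)^*. (Z/3307Z)^* is cyclic since 3307 is an odd prime power (or 4). Hence Gal(Q(zeta_3307)/Q) ≅ Z/3306Z.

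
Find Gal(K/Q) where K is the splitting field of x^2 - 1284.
Gal(K/Q) = Z/2Z (cyclic of order 2)

x^2 - 1284 is irreducible over Q since 1284 is not a rational square. The splitting field Q(sqrt(1284)) has degree 2 over Q, and its unique nontrivial automorphism is sqrt(1284) ↦ -sqrt(1284). Hence Gal(Q(sqrt(1284))/Q) = Z/2Z.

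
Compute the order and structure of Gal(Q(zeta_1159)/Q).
|Gal(Q(zeta_1159)/Q)| = phi(1159) = 1080; group ≅ (Z/1159Z)^* ≅ Z/18Z × Z/60Z

The n-th cyclotomic polynomial Φ_1159(x) is the minimal polynomial of zeta_1159 over Q and has degree phi(1159) = 1080. So Q(zeta_1159) is a degree-1080 Galois extension with Galois group (Z/1159Z)^*. By CRT, (Z/1159Z)^* ≅ (Z/19Z)^* × (Z/61Z)^*. Each prime-power unit group is (Z/19Z)^* ≅ Z/18Z; (Z/61Z)^* ≅ Z/60Z. Hence Gal(Q(zeta_1159)/Q) ≅ Z/18Z × Z/60Z.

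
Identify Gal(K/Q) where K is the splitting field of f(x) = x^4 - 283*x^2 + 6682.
Gal(K/Q) = V_4 (Klein four-group, Z/2Z × Z/2Z)

f factors as (x^2 - 257)(x^2 - 26), so the splitting field is K = Q(sqrt(257), sqrt(26)). The elements 257, 26, 6682 are all non-squares in Q, so sqrt(257) and sqrt(26) generate independent quadratic extensions. Thus [K:Q] = 4 and Gal(K/Q) is generated by the two order-2 automorphisms sqrt(257) ↦ -sqrt(257) and sqrt(26) ↦ -sqrt(26), giving V_4.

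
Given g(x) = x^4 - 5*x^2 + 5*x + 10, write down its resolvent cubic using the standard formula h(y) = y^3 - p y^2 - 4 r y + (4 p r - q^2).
h(y) = y^3 + 5*y^2 - 40*y - 225

Identify coefficients: p = -5, q = 5, r = 10.
Plug into h(y) = y^3 - p y^2 - 4 r y + (4 p r - q^2):
  h(y) = y^3 - (-5) y^2 - 4*(10) y + (4*(-5)*(10) - (5)^2)
       = y^3 + (5) y^2 + (-40) y + (-225).
Simplifying: h(y) = y^3 + 5*y^2 - 40*y - 225.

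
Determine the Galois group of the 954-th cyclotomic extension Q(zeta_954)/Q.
|Gal(Q(zeta_954)/Q)| = phi(954) = 312; group ≅ (Z/954Z)^* ≅ Z/6Z × Z/52Z

The n-th cyclotomic polynomial Φ_954(x) is the minimal polynomial of zeta_954 over Q and has degree phi(954) = 312. So Q(zeta_954) is a degree-312 Galois extension with Galois group (Z/954Z)^*. By CRT, (Z/954Z)^* ≅ (Z/2Z)^* × (Z/9Z)^* × (Z/53Z)^*. Each prime-power unit group is (Z/2Z)^* ≅ trivial group (order 1); (Z/9Z)^* ≅ Z/6Z; (Z/53Z)^* ≅ Z/52Z. Hence Gal(Q(zeta_954)/Q) ≅ Z/6Z × Z/52Z.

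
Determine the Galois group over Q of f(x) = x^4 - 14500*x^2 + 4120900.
Gal(K/Q) = Z/2Z (cyclic of order 2)

f factors as (x^2 - 14210)(x^2 - 290), so the splitting field is K = Q(sqrt(14210), sqrt(290)). The squarefree part of 14210 is 290 and the squarefree part of 290 is also 290, so sqrt(14210) and sqrt(290) are both rational multiples of sqrt(290). Hence Q(sqrt(14210)) = Q(sqrt(290)) = Q(sqrt(290)), and the splitting field collapses to a single degree-2 extension with Galois group Z/2Z.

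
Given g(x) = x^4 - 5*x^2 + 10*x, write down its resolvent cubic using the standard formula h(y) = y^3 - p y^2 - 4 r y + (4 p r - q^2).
h(y) = y^3 + 5*y^2 - 100

Identify coefficients: p = -5, q = 10, r = 0.
Plug into h(y) = y^3 - p y^2 - 4 r y + (4 p r - q^2):
  h(y) = y^3 - (-5) y^2 - 4*(0) y + (4*(-5)*(0) - (10)^2)
       = y^3 + (5) y^2 + (0) y + (-100).
Simplifying: h(y) = y^3 + 5*y^2 - 100.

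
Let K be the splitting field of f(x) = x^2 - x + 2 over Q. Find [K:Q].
[K:Q] = 2

The discriminant of x^2 + (-1)*x + (2) is b^2 - 4c = 1 - (8) = -7. Since -7 is not a perfect square in Q, the polynomial is irreducible over Q. Its two roots generate a degree-2 extension, so [K:Q] = 2.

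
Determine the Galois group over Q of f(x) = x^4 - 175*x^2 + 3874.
Gal(K/Q) = V_4 (Klein four-group, Z/2Z × Z/2Z)

f factors as (x^2 - 26)(x^2 - 149), so the splitting field is K = Q(sqrt(26), sqrt(149)). The elements 26, 149, 3874 are all non-squares in Q, so sqrt(26) and sqrt(149) generate independent quadratic extensions. Thus [K:Q] = 4 and Gal(K/Q) is generated by the two order-2 automorphisms sqrt(26) ↦ -sqrt(26) and sqrt(149) ↦ -sqrt(149), giving V_4.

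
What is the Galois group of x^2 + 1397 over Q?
Gal(K/Q) = Z/2Z (cyclic of order 2)

x^2 + 1397 is irreducible over Q since -1397 is not a rational square. The splitting field Q(sqrt(-1397)) has degree 2 over Q, and its unique nontrivial automorphism is sqrt(-1397) ↦ -sqrt(-1397). Hence Gal(Q(sqrt(-1397))/Q) = Z/2Z.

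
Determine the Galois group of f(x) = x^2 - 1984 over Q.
Gal(K/Q) = Z/2Z (cyclic of order 2)

x^2 - 1984 is irreducible over Q since 1984 is not a rational square. The splitting field Q(sqrt(1984)) has degree 2 over Q, and its unique nontrivial automorphism is sqrt(1984) ↦ -sqrt(1984). Hence Gal(Q(sqrt(1984))/Q) = Z/2Z.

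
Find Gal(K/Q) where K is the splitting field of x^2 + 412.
Gal(K/Q) = Z/2Z (cyclic of order 2)

x^2 + 412 is irreducible over Q since -412 is not a rational square. The splitting field Q(sqrt(-412)) has degree 2 over Q, and its unique nontrivial automorphism is sqrt(-412) ↦ -sqrt(-412). Hence Gal(Q(sqrt(-412))/Q) = Z/2Z.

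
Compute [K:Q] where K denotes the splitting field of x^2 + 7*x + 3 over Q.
[K:Q] = 2

The discriminant of x^2 + (7)*x + (3) is b^2 - 4c = 49 - (12) = 37. Since 37 is not a perfect square in Q, the polynomial is irreducible over Q. Its two roots generate a degree-2 extension, so [K:Q] = 2.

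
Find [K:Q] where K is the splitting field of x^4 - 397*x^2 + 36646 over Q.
[K:Q] = 4

f factors as (x^2 - 146)(x^2 - 251); the splitting field is K = Q(sqrt(146), sqrt(251)). Since 146, 251, and 36646 are all non-squares in Q, the three subfields Q(sqrt(146)), Q(sqrt(251)), Q(sqrt(36646)) are distinct degree-2 extensions, so [K:Q] = 4 (Klein four Galois group).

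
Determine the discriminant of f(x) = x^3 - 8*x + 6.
Δ = 1076

For a depressed cubic x^3 + p x + q the discriminant is Δ = -4 p^3 - 27 q^2 = -4*(-8)^3 - 27*(6)^2 = 2048 - 972 = 1076.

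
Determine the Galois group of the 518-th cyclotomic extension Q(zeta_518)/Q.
|Gal(Q(zeta_518)/Q)| = phi(518) = 216; group ≅ (Z/518Z)^* ≅ Z/6Z × Z/36Z

The n-th cyclotomic polynomial Φ_518(x) is the minimal polynomial of zeta_518 over Q and has degree phi(518) = 216. So Q(zeta_518) is a degree-216 Galois extension with Galois group (Z/518Z)^*. By CRT, (Z/518Z)^* ≅ (Z/2Z)^* × (Z/7Z)^* × (Z/37Z)^*. Each prime-power unit group is (Z/2Z)^* ≅ trivial group (order 1); (Z/7Z)^* ≅ Z/6Z; (Z/37Z)^* ≅ Z/36Z. Hence Gal(Q(zeta_518)/Q) ≅ Z/6Z × Z/36Z.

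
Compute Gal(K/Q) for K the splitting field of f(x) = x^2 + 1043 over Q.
Gal(K/Q) = Z/2Z (cyclic of order 2)

x^2 + 1043 is irreducible over Q since -1043 is not a rational square. The splitting field Q(sqrt(-1043)) has degree 2 over Q, and its unique nontrivial automorphism is sqrt(-1043) ↦ -sqrt(-1043). Hence Gal(Q(sqrt(-1043))/Q) = Z/2Z.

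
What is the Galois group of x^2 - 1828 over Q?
Gal(K/Q) = Z/2Z (cyclic of order 2)

x^2 - 1828 is irreducible over Q since 1828 is not a rational square. The splitting field Q(sqrt(1828)) has degree 2 over Q, and its unique nontrivial automorphism is sqrt(1828) ↦ -sqrt(1828). Hence Gal(Q(sqrt(1828))/Q) = Z/2Z.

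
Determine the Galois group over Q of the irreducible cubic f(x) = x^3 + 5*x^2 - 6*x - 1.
Gal(K/Q) = S_3 (symmetric group of order 6)

Compute the discriminant of x^3 + (5)*x^2 + (-6)*x + (-1): Δ = 2777. Since Δ is not a rational square, the Galois group is not contained in A_3; it must be the full S_3 (irreducibility of the cubic rules out anything smaller).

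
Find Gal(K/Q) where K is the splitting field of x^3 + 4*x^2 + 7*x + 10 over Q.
Gal(K/Q) = S_3 (symmetric group of order 6)

Compute the discriminant of x^3 + (4)*x^2 + (7)*x + (10): Δ = -808. Since Δ is not a rational square, the Galois group is not contained in A_3; it must be the full S_3 (irreducibility of the cubic rules out anything smaller).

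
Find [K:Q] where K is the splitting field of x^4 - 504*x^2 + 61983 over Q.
[K:Q] = 4

f factors as (x^2 - 213)(x^2 - 291); the splitting field is K = Q(sqrt(213), sqrt(291)). Since 213, 291, and 61983 are all non-squares in Q, the three subfields Q(sqrt(213)), Q(sqrt(291)), Q(sqrt(61983)) are distinct degree-2 extensions, so [K:Q] = 4 (Klein four Galois group).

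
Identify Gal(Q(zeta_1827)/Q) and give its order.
|Gal(Q(zeta_1827)/Q)| = phi(1827) = 1008; group ≅ (Z/1827Z)^* ≅ Z/6Z × Z/6Z × Z/28Z

The n-th cyclotomic polynomial Φ_1827(x) is the minimal polynomial of zeta_1827 over Q and has degree phi(1827) = 1008. So Q(zeta_1827) is a degree-1008 Galois extension with Galois group (Z/1827Z)^*. By CRT, (Z/1827Z)^* ≅ (Z/9Z)^* × (Z/7Z)^* × (Z/29Z)^*. Each prime-power unit group is (Z/9Z)^* ≅ Z/6Z; (Z/7Z)^* ≅ Z/6Z; (Z/29Z)^* ≅ Z/28Z. Hence Gal(Q(zeta_1827)/Q) ≅ Z/6Z × Z/6Z × Z/28Z.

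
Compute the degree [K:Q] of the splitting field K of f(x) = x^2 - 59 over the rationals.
[K:Q] = 2

The polynomial x^2 - 59 is irreducible over Q since 59 is not a perfect square. Its splitting field is Q(sqrt(59)), which has degree 2 over Q.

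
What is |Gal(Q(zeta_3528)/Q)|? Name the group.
|Gal(Q(zeta_3528)/Q)| = phi(3528) = 1008; group ≅ (Z/3528Z)^* ≅ Z/2Z × Z/2Z × Z/6Z × Z/42Z

The n-th cyclotomic polynomial Φ_3528(x) is the minimal polynomial of zeta_3528 over Q and has degree phi(3528) = 1008. So Q(zeta_3528) is a degree-1008 Galois extension with Galois group (Z/3528Z)^*. By CRT, (Z/3528Z)^* ≅ (Z/8Z)^* × (Z/9Z)^* × (Z/49Z)^*. Each prime-power unit group is (Z/8Z)^* ≅ Z/2Z × Z/2Z; (Z/9Z)^* ≅ Z/6Z; (Z/49Z)^* ≅ Z/42Z. Hence Gal(Q(zeta_3528)/Q) ≅ Z/2Z × Z/2Z × Z/6Z × Z/42Z.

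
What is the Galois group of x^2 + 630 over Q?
Gal(K/Q) = Z/2Z (cyclic of order 2)

x^2 + 630 is irreducible over Q since -630 is not a rational square. The splitting field Q(sqrt(-630)) has degree 2 over Q, and its unique nontrivial automorphism is sqrt(-630) ↦ -sqrt(-630). Hence Gal(Q(sqrt(-630))/Q) = Z/2Z.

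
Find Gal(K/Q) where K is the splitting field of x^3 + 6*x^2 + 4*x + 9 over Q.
Gal(K/Q) = S_3 (symmetric group of order 6)

Compute the discriminant of x^3 + (6)*x^2 + (4)*x + (9): Δ = -5755. Since Δ is not a rational square, the Galois group is not contained in A_3; it must be the full S_3 (irreducibility of the cubic rules out anything smaller).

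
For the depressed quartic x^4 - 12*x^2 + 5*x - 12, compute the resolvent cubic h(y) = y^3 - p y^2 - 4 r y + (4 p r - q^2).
h(y) = y^3 + 12*y^2 + 48*y + 551

Identify coefficients: p = -12, q = 5, r = -12.
Plug into h(y) = y^3 - p y^2 - 4 r y + (4 p r - q^2):
  h(y) = y^3 - (-12) y^2 - 4*(-12) y + (4*(-12)*(-12) - (5)^2)
       = y^3 + (12) y^2 + (48) y + (551).
Simplifying: h(y) = y^3 + 12*y^2 + 48*y + 551.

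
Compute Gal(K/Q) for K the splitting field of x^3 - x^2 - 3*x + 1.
Gal(K/Q) = S_3 (symmetric group of order 6)

Compute the discriminant of x^3 + (-1)*x^2 + (-3)*x + (1): Δ = 148. Since Δ is not a rational square, the Galois group is not contained in A_3; it must be the full S_3 (irreducibility of the cubic rules out anything smaller).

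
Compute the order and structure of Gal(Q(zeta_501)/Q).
|Gal(Q(zeta_501)/Q)| = phi(501) = 332; group ≅ (Z/501Z)^* ≅ Z/2Z × Z/166Z

The n-th cyclotomic polynomial Φ_501(x) is the minimal polynomial of zeta_501 over Q and has degree phi(501) = 332. So Q(zeta_501) is a degree-332 Galois extension with Galois group (Z/501Z)^*. By CRT, (Z/501Z)^* ≅ (Z/3Z)^* × (Z/167Z)^*. Each prime-power unit group is (Z/3Z)^* ≅ Z/2Z; (Z/167Z)^* ≅ Z/166Z. Hence Gal(Q(zeta_501)/Q) ≅ Z/2Z × Z/166Z.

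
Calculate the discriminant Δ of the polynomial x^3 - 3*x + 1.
Δ = 81

For a depressed cubic x^3 + p x + q the discriminant is Δ = -4 p^3 - 27 q^2 = -4*(-3)^3 - 27*(1)^2 = 108 - 27 = 81.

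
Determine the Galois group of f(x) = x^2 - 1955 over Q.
Gal(K/Q) = Z/2Z (cyclic of order 2)

x^2 - 1955 is irreducible over Q since 1955 is not a rational square. The splitting field Q(sqrt(1955)) has degree 2 over Q, and its unique nontrivial automorphism is sqrt(1955) ↦ -sqrt(1955). Hence Gal(Q(sqrt(1955))/Q) = Z/2Z.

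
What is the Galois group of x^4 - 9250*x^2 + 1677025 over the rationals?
Gal(K/Q) = Z/2Z (cyclic of order 2)

f factors as (x^2 - 185)(x^2 - 9065), so the splitting field is K = Q(sqrt(185), sqrt(9065)). The squarefree part of 185 is 185 and the squarefree part of 9065 is also 185, so sqrt(185) and sqrt(9065) are both rational multiples of sqrt(185). Hence Q(sqrt(185)) = Q(sqrt(9065)) = Q(sqrt(185)), and the splitting field collapses to a single degree-2 extension with Galois group Z/2Z.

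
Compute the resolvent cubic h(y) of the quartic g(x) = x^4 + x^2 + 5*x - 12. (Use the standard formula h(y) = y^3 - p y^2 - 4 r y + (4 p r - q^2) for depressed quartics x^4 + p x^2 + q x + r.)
h(y) = y^3 - y^2 + 48*y - 73

Identify coefficients: p = 1, q = 5, r = -12.
Plug into h(y) = y^3 - p y^2 - 4 r y + (4 p r - q^2):
  h(y) = y^3 - (1) y^2 - 4*(-12) y + (4*(1)*(-12) - (5)^2)
       = y^3 + (-1) y^2 + (48) y + (-73).
Simplifying: h(y) = y^3 - y^2 + 48*y - 73.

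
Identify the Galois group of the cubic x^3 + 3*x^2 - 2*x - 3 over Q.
Gal(K/Q) = S_3 (symmetric group of order 6)

Compute the discriminant of x^3 + (3)*x^2 + (-2)*x + (-3): Δ = 473. Since Δ is not a rational square, the Galois group is not contained in A_3; it must be the full S_3 (irreducibility of the cubic rules out anything smaller).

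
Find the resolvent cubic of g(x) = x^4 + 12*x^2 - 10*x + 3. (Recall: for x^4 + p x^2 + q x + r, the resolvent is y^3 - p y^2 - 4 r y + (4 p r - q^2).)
h(y) = y^3 - 12*y^2 - 12*y + 44

Identify coefficients: p = 12, q = -10, r = 3.
Plug into h(y) = y^3 - p y^2 - 4 r y + (4 p r - q^2):
  h(y) = y^3 - (12) y^2 - 4*(3) y + (4*(12)*(3) - (-10)^2)
       = y^3 + (-12) y^2 + (-12) y + (44).
Simplifying: h(y) = y^3 - 12*y^2 - 12*y + 44.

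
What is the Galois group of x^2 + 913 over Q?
Gal(K/Q) = Z/2Z (cyclic of order 2)

x^2 + 913 is irreducible over Q since -913 is not a rational square. The splitting field Q(sqrt(-913)) has degree 2 over Q, and its unique nontrivial automorphism is sqrt(-913) ↦ -sqrt(-913). Hence Gal(Q(sqrt(-913))/Q) = Z/2Z.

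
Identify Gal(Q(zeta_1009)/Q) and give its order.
|Gal(Q(zeta_1009)/Q)| = phi(1009) = 1008; group ≅ (Z/1009Z)^* ≅ Z/1008Z

The n-th cyclotomic polynomial Φ_1009(x) is the minimal polynomial of zeta_1009 over Q and has degree phi(1009) = 1008. So Q(zeta_1009) is a degree-1008 Galois extension with Galois group (Z/1009Z)^*. (Z/1009Z)^* is cyclic since 1009 is an odd prime power (or 4). Hence Gal(Q(zeta_1009)/Q) ≅ Z/1008Z.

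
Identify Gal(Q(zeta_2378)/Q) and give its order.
|Gal(Q(zeta_2378)/Q)| = phi(2378) = 1120; group ≅ (Z/2378Z)^* ≅ Z/28Z × Z/40Z

The n-th cyclotomic polynomial Φ_2378(x) is the minimal polynomial of zeta_2378 over Q and has degree phi(2378) = 1120. So Q(zeta_2378) is a degree-1120 Galois extension with Galois group (Z/2378Z)^*. By CRT, (Z/2378Z)^* ≅ (Z/2Z)^* × (Z/29Z)^* × (Z/41Z)^*. Each prime-power unit group is (Z/2Z)^* ≅ trivial group (order 1); (Z/29Z)^* ≅ Z/28Z; (Z/41Z)^* ≅ Z/40Z. Hence Gal(Q(zeta_2378)/Q) ≅ Z/28Z × Z/40Z.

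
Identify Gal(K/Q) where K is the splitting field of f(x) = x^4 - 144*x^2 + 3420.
Gal(K/Q) = V_4 (Klein four-group, Z/2Z × Z/2Z)

f factors as (x^2 - 114)(x^2 - 30), so the splitting field is K = Q(sqrt(114), sqrt(30)). The elements 114, 30, 3420 are all non-squares in Q, so sqrt(114) and sqrt(30) generate independent quadratic extensions. Thus [K:Q] = 4 and Gal(K/Q) is generated by the two order-2 automorphisms sqrt(114) ↦ -sqrt(114) and sqrt(30) ↦ -sqrt(30), giving V_4.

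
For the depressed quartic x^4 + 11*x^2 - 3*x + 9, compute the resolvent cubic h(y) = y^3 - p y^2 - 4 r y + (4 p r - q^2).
h(y) = y^3 - 11*y^2 - 36*y + 387

Identify coefficients: p = 11, q = -3, r = 9.
Plug into h(y) = y^3 - p y^2 - 4 r y + (4 p r - q^2):
  h(y) = y^3 - (11) y^2 - 4*(9) y + (4*(11)*(9) - (-3)^2)
       = y^3 + (-11) y^2 + (-36) y + (387).
Simplifying: h(y) = y^3 - 11*y^2 - 36*y + 387.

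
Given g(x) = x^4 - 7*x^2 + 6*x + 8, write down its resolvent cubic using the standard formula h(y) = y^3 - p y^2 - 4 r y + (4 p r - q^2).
h(y) = y^3 + 7*y^2 - 32*y - 260

Identify coefficients: p = -7, q = 6, r = 8.
Plug into h(y) = y^3 - p y^2 - 4 r y + (4 p r - q^2):
  h(y) = y^3 - (-7) y^2 - 4*(8) y + (4*(-7)*(8) - (6)^2)
       = y^3 + (7) y^2 + (-32) y + (-260).
Simplifying: h(y) = y^3 + 7*y^2 - 32*y - 260.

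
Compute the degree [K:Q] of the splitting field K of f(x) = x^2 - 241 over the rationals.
[K:Q] = 2

The polynomial x^2 - 241 is irreducible over Q since 241 is not a perfect square. Its splitting field is Q(sqrt(241)), which has degree 2 over Q.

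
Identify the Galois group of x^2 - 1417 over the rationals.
Gal(K/Q) = Z/2Z (cyclic of order 2)

x^2 - 1417 is irreducible over Q since 1417 is not a rational square. The splitting field Q(sqrt(1417)) has degree 2 over Q, and its unique nontrivial automorphism is sqrt(1417) ↦ -sqrt(1417). Hence Gal(Q(sqrt(1417))/Q) = Z/2Z.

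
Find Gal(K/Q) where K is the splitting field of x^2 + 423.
Gal(K/Q) = Z/2Z (cyclic of order 2)

x^2 + 423 is irreducible over Q since -423 is not a rational square. The splitting field Q(sqrt(-423)) has degree 2 over Q, and its unique nontrivial automorphism is sqrt(-423) ↦ -sqrt(-423). Hence Gal(Q(sqrt(-423))/Q) = Z/2Z.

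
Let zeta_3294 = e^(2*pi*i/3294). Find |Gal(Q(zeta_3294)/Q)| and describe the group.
|Gal(Q(zeta_3294)/Q)| = phi(3294) = 1080; group ≅ (Z/3294Z)^* ≅ Z/18Z × Z/60Z

The n-th cyclotomic polynomial Φ_3294(x) is the minimal polynomial of zeta_3294 over Q and has degree phi(3294) = 1080. So Q(zeta_3294) is a degree-1080 Galois extension with Galois group (Z/3294Z)^*. By CRT, (Z/3294Z)^* ≅ (Z/2Z)^* × (Z/27Z)^* × (Z/61Z)^*. Each prime-power unit group is (Z/2Z)^* ≅ trivial group (order 1); (Z/27Z)^* ≅ Z/18Z; (Z/61Z)^* ≅ Z/60Z. Hence Gal(Q(zeta_3294)/Q) ≅ Z/18Z × Z/60Z.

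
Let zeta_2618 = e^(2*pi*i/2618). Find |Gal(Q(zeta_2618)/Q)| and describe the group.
|Gal(Q(zeta_2618)/Q)| = phi(2618) = 960; group ≅ (Z/2618Z)^* ≅ Z/6Z × Z/10Z × Z/16Z

The n-th cyclotomic polynomial Φ_2618(x) is the minimal polynomial of zeta_2618 over Q and has degree phi(2618) = 960. So Q(zeta_2618) is a degree-960 Galois extension with Galois group (Z/2618Z)^*. By CRT, (Z/2618Z)^* ≅ (Z/2Z)^* × (Z/7Z)^* × (Z/11Z)^* × (Z/17Z)^*. Each prime-power unit group is (Z/2Z)^* ≅ trivial group (order 1); (Z/7Z)^* ≅ Z/6Z; (Z/11Z)^* ≅ Z/10Z; (Z/17Z)^* ≅ Z/16Z. Hence Gal(Q(zeta_2618)/Q) ≅ Z/6Z × Z/10Z × Z/16Z.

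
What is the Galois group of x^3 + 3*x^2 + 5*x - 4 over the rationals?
Gal(K/Q) = S_3 (symmetric group of order 6)

Compute the discriminant of x^3 + (3)*x^2 + (5)*x + (-4): Δ = -1355. Since Δ is not a rational square, the Galois group is not contained in A_3; it must be the full S_3 (irreducibility of the cubic rules out anything smaller).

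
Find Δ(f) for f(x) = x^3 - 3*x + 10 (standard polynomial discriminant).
Δ = -2592

For a depressed cubic x^3 + p x + q the discriminant is Δ = -4 p^3 - 27 q^2 = -4*(-3)^3 - 27*(10)^2 = 108 - 2700 = -2592.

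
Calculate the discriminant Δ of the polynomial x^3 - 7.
Δ = -1323

For a depressed cubic x^3 + p x + q the discriminant is Δ = -4 p^3 - 27 q^2 = -4*(0)^3 - 27*(-7)^2 = 0 - 1323 = -1323.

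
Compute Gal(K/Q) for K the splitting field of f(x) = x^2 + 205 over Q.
Gal(K/Q) = Z/2Z (cyclic of order 2)

x^2 + 205 is irreducible over Q since -205 is not a rational square. The splitting field Q(sqrt(-205)) has degree 2 over Q, and its unique nontrivial automorphism is sqrt(-205) ↦ -sqrt(-205). Hence Gal(Q(sqrt(-205))/Q) = Z/2Z.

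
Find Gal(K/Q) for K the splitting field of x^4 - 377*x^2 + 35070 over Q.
Gal(K/Q) = V_4 (Klein four-group, Z/2Z × Z/2Z)

f factors as (x^2 - 167)(x^2 - 210), so the splitting field is K = Q(sqrt(167), sqrt(210)). The elements 167, 210, 35070 are all non-squares in Q, so sqrt(167) and sqrt(210) generate independent quadratic extensions. Thus [K:Q] = 4 and Gal(K/Q) is generated by the two order-2 automorphisms sqrt(167) ↦ -sqrt(167) and sqrt(210) ↦ -sqrt(210), giving V_4.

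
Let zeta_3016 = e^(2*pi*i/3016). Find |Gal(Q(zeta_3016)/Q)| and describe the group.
|Gal(Q(zeta_3016)/Q)| = phi(3016) = 1344; group ≅ (Z/3016Z)^* ≅ Z/2Z × Z/2Z × Z/12Z × Z/28Z

The n-th cyclotomic polynomial Φ_3016(x) is the minimal polynomial of zeta_3016 over Q and has degree phi(3016) = 1344. So Q(zeta_3016) is a degree-1344 Galois extension with Galois group (Z/3016Z)^*. By CRT, (Z/3016Z)^* ≅ (Z/8Z)^* × (Z/13Z)^* × (Z/29Z)^*. Each prime-power unit group is (Z/8Z)^* ≅ Z/2Z × Z/2Z; (Z/13Z)^* ≅ Z/12Z; (Z/29Z)^* ≅ Z/28Z. Hence Gal(Q(zeta_3016)/Q) ≅ Z/2Z × Z/2Z × Z/12Z × Z/28Z.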